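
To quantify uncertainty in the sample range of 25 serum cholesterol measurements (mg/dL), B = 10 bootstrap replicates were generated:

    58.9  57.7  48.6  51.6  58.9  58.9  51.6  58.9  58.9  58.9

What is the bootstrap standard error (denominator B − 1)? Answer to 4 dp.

SE* = 4.0275

Bootstrap SE is the standard deviation of the 10 replicate ranges.
Mean of replicates: (58.9 + 57.7 + 48.6 + 51.6 + 58.9 + 58.9 + 51.6 + 58.9 + 58.9 + 58.9) / 10 = 562.90000 / 10 = 56.29000
Sum of squared deviations: (+2.61000)² + (+1.41000)² + (−7.69000)² + (−4.69000)² + (+2.61000)² + (+2.61000)² + (−4.69000)² + (+2.61000)² + (+2.61000)² + (+2.61000)² = 145.98900
Variance = 145.98900 / 9 = 16.22100
SE* = √16.22100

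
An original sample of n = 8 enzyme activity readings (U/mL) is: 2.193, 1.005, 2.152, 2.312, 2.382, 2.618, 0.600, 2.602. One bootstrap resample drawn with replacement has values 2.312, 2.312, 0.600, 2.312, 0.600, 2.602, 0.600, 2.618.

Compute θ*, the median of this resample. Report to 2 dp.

Sorted: 0.600, 0.600, 0.600, 2.312, 2.312, 2.312, 2.602, 2.618
Median = average of the two middle values = 2.31

θ* = 2.31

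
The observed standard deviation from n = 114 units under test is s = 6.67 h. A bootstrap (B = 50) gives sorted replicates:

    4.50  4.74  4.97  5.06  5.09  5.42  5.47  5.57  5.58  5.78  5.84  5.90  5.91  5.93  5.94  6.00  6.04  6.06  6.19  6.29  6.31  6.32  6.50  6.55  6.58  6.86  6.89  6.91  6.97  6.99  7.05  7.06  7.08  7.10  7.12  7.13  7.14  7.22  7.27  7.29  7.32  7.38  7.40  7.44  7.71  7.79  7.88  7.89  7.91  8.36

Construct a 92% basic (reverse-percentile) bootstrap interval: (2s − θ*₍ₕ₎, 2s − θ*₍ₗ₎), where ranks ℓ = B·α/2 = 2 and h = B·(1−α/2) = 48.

Percentile endpoints at ranks 2 and 48: θ*₍2₎ = 4.74, θ*₍48₎ = 7.89.
Basic interval reflects these around s:
  lower = 2 × 6.67 − 7.89 = 5.45
  upper = 2 × 6.67 − 4.74 = 8.60

(5.45, 8.60)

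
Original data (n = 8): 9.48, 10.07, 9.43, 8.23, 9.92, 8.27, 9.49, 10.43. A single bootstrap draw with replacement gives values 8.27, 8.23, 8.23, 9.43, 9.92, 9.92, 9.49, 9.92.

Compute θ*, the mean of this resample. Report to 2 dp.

Mean = (8.27 + 8.23 + 8.23 + 9.43 + 9.92 + 9.92 + 9.49 + 9.92) / 8 = 73.410 / 8 = 9.18

θ* = 9.18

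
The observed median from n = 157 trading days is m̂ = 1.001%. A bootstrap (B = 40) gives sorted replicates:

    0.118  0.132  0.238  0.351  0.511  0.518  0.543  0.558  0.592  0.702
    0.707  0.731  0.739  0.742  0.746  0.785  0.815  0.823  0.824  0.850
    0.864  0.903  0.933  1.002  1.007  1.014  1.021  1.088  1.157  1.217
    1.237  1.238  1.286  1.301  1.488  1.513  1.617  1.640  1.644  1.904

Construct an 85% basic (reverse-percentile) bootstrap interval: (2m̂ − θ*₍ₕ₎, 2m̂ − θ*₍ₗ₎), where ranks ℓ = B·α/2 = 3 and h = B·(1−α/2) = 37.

Percentile endpoints at ranks 3 and 37: θ*₍3₎ = 0.238, θ*₍37₎ = 1.617.
Basic interval reflects these around m̂:
  lower = 2 × 1.001 − 1.617 = 0.385
  upper = 2 × 1.001 − 0.238 = 1.764

(0.385, 1.764)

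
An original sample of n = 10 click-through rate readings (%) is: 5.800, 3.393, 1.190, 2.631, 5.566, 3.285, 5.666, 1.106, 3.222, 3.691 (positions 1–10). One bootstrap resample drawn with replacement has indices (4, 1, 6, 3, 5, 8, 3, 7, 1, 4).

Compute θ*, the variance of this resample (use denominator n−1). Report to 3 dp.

θ* = 4.166

Resample values: 2.631, 5.800, 3.285, 1.190, 5.566, 1.106, 1.190, 5.666, 5.800, 2.631.
Mean = 3.4865; sum of squared deviations = 37.4981
s² = 37.4981 / 9 = 4.1665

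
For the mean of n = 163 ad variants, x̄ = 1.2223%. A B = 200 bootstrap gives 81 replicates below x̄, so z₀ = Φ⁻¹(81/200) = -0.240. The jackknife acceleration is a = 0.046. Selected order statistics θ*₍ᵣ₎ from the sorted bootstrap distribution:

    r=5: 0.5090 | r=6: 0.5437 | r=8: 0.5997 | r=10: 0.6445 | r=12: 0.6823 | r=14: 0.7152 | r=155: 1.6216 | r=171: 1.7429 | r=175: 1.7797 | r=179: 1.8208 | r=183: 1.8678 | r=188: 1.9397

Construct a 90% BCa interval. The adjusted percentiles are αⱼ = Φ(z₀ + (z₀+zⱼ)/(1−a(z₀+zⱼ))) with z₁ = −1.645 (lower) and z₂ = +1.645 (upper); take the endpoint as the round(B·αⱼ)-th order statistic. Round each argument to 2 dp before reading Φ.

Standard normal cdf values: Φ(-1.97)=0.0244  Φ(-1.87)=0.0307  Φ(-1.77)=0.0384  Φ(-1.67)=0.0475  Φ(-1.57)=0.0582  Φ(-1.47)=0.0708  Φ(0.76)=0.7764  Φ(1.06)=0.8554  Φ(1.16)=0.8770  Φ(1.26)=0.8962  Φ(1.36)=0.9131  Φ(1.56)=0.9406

(0.5090, 1.8208)

Lower: z₀ + z₁ = -0.240 + (-1.645) = -1.885; 1 − a(z₀+z₁) = 1 − (0.046)(-1.885) = 1.0867; argument = -0.240 + (-1.885)/1.0867 = -1.9746 → -1.97.
α₁ = Φ(-1.97) = 0.0244; rank = round(200 × 0.0244) = 5; θ*₍5₎ = 0.5090.
Upper: z₀ + z₂ = 1.405; 1 − a(z₀+z₂) = 0.9354; argument = 1.2621 → 1.26; α₂ = 0.8962; rank = 179; θ*₍179₎ = 1.8208.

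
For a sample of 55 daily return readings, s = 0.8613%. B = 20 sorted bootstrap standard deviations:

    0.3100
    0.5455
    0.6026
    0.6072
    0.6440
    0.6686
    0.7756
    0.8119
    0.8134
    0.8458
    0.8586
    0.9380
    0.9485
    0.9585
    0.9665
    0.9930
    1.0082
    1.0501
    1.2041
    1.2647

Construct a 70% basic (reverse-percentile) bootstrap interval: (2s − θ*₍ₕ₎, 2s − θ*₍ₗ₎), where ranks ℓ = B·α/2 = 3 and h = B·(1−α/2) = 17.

(0.7144, 1.1200)

Percentile endpoints at ranks 3 and 17: θ*₍3₎ = 0.6026, θ*₍17₎ = 1.0082.
Basic interval reflects these around s:
  lower = 2 × 0.8613 − 1.0082 = 0.7144
  upper = 2 × 0.8613 − 0.6026 = 1.1200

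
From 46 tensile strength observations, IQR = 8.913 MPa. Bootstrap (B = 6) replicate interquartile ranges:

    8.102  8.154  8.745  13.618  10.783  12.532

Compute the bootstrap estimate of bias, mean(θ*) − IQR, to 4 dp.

mean(θ*) = (8.102 + 8.154 + 8.745 + 13.618 + 10.783 + 12.532) / 6 = 10.32233
bias = 10.32233 − 8.913

bias = +1.4093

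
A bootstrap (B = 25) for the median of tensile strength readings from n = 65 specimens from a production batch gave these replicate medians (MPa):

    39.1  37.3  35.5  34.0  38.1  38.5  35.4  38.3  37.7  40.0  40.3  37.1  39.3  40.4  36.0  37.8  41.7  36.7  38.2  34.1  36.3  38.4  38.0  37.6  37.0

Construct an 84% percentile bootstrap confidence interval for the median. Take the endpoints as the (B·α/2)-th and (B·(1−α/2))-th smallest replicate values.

Sorted replicates: 34.0, 34.1, 35.4, 35.5, 36.0, 36.3, 36.7, 37.0, 37.1, 37.3, 37.6, 37.7, 37.8, 38.0, 38.1, 38.2, 38.3, 38.4, 38.5, 39.1, 39.3, 40.0, 40.3, 40.4, 41.7
α = 0.16; lower rank = 25 × 0.080 = 2; upper rank = 25 × 0.920 = 23.
The 2nd smallest replicate is 34.1; the 23rd is 40.3.

(34.1, 40.3)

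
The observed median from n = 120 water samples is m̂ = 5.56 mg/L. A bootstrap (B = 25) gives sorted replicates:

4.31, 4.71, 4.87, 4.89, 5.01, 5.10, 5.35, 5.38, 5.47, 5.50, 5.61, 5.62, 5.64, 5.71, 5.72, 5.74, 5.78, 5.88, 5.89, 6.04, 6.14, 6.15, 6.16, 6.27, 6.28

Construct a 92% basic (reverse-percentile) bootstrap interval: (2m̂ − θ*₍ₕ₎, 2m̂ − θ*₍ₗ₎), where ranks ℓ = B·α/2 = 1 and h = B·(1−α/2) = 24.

(4.85, 6.81)

Percentile endpoints at ranks 1 and 24: θ*₍1₎ = 4.31, θ*₍24₎ = 6.27.
Basic interval reflects these around m̂:
  lower = 2 × 5.56 − 6.27 = 4.85
  upper = 2 × 5.56 − 4.31 = 6.81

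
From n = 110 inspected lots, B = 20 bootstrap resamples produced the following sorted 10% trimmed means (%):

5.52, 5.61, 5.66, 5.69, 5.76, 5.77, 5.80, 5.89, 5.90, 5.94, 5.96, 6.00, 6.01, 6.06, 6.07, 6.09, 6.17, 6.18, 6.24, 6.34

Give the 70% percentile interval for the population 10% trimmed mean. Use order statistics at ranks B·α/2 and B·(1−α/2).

α = 0.30; lower rank = 20 × 0.150 = 3; upper rank = 20 × 0.850 = 17.
The 3rd smallest replicate is 5.66; the 17th is 6.17.

(5.66, 6.17)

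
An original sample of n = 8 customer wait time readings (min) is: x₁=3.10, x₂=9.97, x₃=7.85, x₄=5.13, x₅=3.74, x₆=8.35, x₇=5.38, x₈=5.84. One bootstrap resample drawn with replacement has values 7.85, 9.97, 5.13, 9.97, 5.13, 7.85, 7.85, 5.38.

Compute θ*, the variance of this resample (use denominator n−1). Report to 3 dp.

Mean = 7.3913; sum of squared deviations = 28.2029
s² = 28.2029 / 7 = 4.0290

θ* = 4.029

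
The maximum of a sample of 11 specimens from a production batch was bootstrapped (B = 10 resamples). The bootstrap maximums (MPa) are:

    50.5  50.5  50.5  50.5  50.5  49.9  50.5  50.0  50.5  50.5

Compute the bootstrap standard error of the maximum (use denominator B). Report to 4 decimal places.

Bootstrap SE is the standard deviation of the 10 replicate maximums.
Mean of replicates: (50.5 + 50.5 + 50.5 + 50.5 + 50.5 + 49.9 + 50.5 + 50.0 + 50.5 + 50.5) / 10 = 503.90000 / 10 = 50.39000
Sum of squared deviations: (+0.11000)² + (+0.11000)² + (+0.11000)² + (+0.11000)² + (+0.11000)² + (−0.49000)² + (+0.11000)² + (−0.39000)² + (+0.11000)² + (+0.11000)² = 0.48900
Variance = 0.48900 / 10 = 0.04890
SE* = √0.04890

SE* = 0.2211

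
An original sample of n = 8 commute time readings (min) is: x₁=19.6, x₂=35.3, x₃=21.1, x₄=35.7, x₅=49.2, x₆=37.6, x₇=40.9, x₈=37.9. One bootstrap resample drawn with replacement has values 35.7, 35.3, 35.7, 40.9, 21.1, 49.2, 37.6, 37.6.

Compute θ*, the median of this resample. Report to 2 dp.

θ* = 36.65

Sorted: 21.1, 35.3, 35.7, 35.7, 37.6, 37.6, 40.9, 49.2
Median = average of the two middle values = 36.65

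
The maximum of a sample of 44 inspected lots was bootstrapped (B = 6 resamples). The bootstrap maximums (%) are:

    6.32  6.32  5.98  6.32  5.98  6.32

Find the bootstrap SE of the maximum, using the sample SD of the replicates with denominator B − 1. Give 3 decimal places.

Bootstrap SE is the standard deviation of the 6 replicate maximums.
Mean of replicates: (6.32 + 6.32 + 5.98 + 6.32 + 5.98 + 6.32) / 6 = 37.24000 / 6 = 6.20667
Sum of squared deviations: (+0.11333)² + (+0.11333)² + (−0.22667)² + (+0.11333)² + (−0.22667)² + (+0.11333)² = 0.15413
Variance = 0.15413 / 5 = 0.03083
SE* = √0.03083

SE* = 0.176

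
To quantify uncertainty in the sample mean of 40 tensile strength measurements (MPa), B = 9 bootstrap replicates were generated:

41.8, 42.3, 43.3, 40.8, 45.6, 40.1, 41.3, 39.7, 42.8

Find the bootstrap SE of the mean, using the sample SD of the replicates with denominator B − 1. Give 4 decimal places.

Bootstrap SE is the standard deviation of the 9 replicate means.
Mean of replicates: (41.8 + 42.3 + 43.3 + 40.8 + 45.6 + 40.1 + 41.3 + 39.7 + 42.8) / 9 = 377.70000 / 9 = 41.96667
Sum of squared deviations: (−0.16667)² + (+0.33333)² + (+1.33333)² + (−1.16667)² + (+3.63333)² + (−1.86667)² + (−0.66667)² + (−2.26667)² + (+0.83333)² = 26.24000
Variance = 26.24000 / 8 = 3.28000
SE* = √3.28000

SE* = 1.8111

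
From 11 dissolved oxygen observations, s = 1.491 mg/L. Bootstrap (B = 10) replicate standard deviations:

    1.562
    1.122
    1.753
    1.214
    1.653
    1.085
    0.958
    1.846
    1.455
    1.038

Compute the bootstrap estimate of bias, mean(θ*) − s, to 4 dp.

bias = −0.1224

mean(θ*) = (1.562 + 1.122 + 1.753 + 1.214 + 1.653 + 1.085 + 0.958 + 1.846 + 1.455 + 1.038) / 10 = 1.36860
bias = 1.36860 − 1.491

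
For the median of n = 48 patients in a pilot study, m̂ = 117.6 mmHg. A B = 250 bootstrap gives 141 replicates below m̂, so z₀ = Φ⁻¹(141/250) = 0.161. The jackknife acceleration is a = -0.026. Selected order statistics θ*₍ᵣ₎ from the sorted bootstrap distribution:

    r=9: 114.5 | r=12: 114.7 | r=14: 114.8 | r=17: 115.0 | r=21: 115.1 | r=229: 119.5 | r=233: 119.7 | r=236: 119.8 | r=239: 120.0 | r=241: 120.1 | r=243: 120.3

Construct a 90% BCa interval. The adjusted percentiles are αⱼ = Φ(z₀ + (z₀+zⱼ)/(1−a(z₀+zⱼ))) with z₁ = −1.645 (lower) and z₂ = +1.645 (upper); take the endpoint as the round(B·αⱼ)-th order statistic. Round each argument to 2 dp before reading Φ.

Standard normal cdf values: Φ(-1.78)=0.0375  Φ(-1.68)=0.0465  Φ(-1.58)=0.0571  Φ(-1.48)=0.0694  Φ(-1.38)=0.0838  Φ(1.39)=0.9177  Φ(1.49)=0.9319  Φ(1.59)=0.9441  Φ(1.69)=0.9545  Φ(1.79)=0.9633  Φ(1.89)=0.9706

Lower: z₀ + z₁ = 0.161 + (-1.645) = -1.484; 1 − a(z₀+z₁) = 1 − (-0.026)(-1.484) = 0.9614; argument = 0.161 + (-1.484)/0.9614 = -1.3826 → -1.38.
α₁ = Φ(-1.38) = 0.0838; rank = round(250 × 0.0838) = 21; θ*₍21₎ = 115.1.
Upper: z₀ + z₂ = 1.806; 1 − a(z₀+z₂) = 1.0470; argument = 1.8860 → 1.89; α₂ = 0.9706; rank = 243; θ*₍243₎ = 120.3.

(115.1, 120.3)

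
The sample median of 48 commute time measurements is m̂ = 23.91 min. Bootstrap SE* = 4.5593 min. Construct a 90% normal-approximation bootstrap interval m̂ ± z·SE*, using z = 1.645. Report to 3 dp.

(16.410, 31.410)

Margin = 1.645 × 4.5593 = 7.5000
Interval: 23.91 ± 7.5000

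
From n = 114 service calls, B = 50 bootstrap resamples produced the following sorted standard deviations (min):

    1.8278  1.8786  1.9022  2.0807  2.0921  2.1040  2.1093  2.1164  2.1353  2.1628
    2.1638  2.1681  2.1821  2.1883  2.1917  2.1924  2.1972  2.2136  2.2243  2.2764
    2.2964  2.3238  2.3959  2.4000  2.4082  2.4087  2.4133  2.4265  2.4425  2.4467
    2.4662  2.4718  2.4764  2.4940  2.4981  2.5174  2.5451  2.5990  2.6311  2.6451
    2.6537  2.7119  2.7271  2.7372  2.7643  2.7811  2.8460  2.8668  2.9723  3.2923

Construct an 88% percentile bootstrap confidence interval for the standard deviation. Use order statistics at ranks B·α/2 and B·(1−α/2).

(1.9022, 2.8460)

α = 0.12; lower rank = 50 × 0.060 = 3; upper rank = 50 × 0.940 = 47.
The 3rd smallest replicate is 1.9022; the 47th is 2.8460.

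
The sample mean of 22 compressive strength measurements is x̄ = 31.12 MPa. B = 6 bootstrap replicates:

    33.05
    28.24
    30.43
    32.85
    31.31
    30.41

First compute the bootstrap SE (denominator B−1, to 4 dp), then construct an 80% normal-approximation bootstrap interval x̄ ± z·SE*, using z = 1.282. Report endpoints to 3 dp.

(28.827, 33.413)

Mean of replicates = 31.0483; sum of squared deviations = 15.9977; SE* = √(15.9977/5) = 1.7887
Margin = 1.282 × 1.7887 = 2.2931
Interval: 31.12 ± 2.2931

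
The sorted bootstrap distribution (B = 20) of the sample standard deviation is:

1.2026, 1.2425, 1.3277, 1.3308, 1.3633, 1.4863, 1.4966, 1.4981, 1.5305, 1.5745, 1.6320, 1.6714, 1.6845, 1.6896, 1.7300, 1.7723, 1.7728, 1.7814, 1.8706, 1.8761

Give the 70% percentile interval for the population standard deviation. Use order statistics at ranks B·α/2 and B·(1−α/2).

α = 0.30; lower rank = 20 × 0.150 = 3; upper rank = 20 × 0.850 = 17.
The 3rd smallest replicate is 1.3277; the 17th is 1.7728.

(1.3277, 1.7728)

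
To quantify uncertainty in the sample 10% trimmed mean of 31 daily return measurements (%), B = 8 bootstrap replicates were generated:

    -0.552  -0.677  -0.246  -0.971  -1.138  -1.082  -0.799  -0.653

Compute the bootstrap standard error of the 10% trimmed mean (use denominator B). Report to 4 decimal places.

SE* = 0.2780

Bootstrap SE is the standard deviation of the 8 replicate 10% trimmed means.
Mean of replicates: ((-0.552) + (-0.677) + (-0.246) + (-0.971) + (-1.138) + (-1.082) + (-0.799) + (-0.653)) / 8 = -6.11800 / 8 = -0.76475
Sum of squared deviations: (+0.21275)² + (+0.08775)² + (+0.51875)² + (−0.20625)² + (−0.37325)² + (−0.31725)² + (−0.03425)² + (+0.11175)² = 0.61823
Variance = 0.61823 / 8 = 0.07728
SE* = √0.07728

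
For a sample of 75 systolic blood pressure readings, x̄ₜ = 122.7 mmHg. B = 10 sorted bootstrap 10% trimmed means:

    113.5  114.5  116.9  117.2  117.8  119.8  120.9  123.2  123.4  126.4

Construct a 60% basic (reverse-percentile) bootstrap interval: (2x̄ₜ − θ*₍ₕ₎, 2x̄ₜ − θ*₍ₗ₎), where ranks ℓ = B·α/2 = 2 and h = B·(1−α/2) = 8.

Percentile endpoints at ranks 2 and 8: θ*₍2₎ = 114.5, θ*₍8₎ = 123.2.
Basic interval reflects these around x̄ₜ:
  lower = 2 × 122.7 − 123.2 = 122.2
  upper = 2 × 122.7 − 114.5 = 130.9

(122.2, 130.9)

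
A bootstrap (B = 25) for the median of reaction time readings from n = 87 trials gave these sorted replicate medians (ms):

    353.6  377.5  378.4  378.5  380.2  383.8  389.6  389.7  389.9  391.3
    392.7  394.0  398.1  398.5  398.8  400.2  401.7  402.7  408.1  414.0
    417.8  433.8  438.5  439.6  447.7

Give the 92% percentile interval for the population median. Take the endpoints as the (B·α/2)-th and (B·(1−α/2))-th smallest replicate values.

(353.6, 439.6)

α = 0.08; lower rank = 25 × 0.040 = 1; upper rank = 25 × 0.960 = 24.
The 1st smallest replicate is 353.6; the 24th is 439.6.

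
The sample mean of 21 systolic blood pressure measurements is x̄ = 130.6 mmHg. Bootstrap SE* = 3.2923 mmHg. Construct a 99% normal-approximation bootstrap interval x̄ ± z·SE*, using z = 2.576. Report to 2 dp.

(122.12, 139.08)

Margin = 2.576 × 3.2923 = 8.481
Interval: 130.6 ± 8.481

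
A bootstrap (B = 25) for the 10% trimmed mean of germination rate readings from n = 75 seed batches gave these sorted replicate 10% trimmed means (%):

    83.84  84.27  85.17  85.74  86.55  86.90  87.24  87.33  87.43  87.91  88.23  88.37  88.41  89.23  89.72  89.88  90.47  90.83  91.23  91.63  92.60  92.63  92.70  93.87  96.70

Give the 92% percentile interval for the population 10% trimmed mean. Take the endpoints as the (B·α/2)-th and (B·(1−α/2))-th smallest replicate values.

(83.84, 93.87)

α = 0.08; lower rank = 25 × 0.040 = 1; upper rank = 25 × 0.960 = 24.
The 1st smallest replicate is 83.84; the 24th is 93.87.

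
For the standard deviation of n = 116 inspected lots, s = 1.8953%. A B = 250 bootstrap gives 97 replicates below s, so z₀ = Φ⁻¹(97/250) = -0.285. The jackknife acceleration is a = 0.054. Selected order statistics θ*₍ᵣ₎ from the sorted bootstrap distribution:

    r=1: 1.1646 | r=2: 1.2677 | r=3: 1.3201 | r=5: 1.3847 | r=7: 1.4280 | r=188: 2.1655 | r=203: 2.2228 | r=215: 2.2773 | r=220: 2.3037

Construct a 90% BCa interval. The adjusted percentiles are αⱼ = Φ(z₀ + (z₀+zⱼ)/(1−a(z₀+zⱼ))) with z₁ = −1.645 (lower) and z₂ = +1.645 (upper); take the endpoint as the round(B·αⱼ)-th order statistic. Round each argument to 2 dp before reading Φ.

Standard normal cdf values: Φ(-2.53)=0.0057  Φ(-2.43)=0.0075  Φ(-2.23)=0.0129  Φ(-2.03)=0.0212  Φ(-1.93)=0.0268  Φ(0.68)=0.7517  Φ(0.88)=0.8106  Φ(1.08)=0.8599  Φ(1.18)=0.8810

Lower: z₀ + z₁ = -0.285 + (-1.645) = -1.930; 1 − a(z₀+z₁) = 1 − (0.054)(-1.930) = 1.1042; argument = -0.285 + (-1.930)/1.1042 = -2.0328 → -2.03.
α₁ = Φ(-2.03) = 0.0212; rank = round(250 × 0.0212) = 5; θ*₍5₎ = 1.3847.
Upper: z₀ + z₂ = 1.360; 1 − a(z₀+z₂) = 0.9266; argument = 1.1828 → 1.18; α₂ = 0.8810; rank = 220; θ*₍220₎ = 2.3037.

(1.3847, 2.3037)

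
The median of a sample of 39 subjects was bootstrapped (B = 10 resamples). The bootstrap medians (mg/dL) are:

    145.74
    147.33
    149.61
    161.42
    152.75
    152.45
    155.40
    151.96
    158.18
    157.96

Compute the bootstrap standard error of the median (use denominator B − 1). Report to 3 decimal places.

Bootstrap SE is the standard deviation of the 10 replicate medians.
Mean of replicates: (145.74 + 147.33 + 149.61 + 161.42 + 152.75 + 152.45 + 155.40 + 151.96 + 158.18 + 157.96) / 10 = 1532.8000 / 10 = 153.2800
Sum of squared deviations: (−7.5400)² + (−5.9500)² + (−3.6700)² + (+8.1400)² + (−0.5300)² + (−0.8300)² + (+2.1200)² + (−1.3200)² + (+4.9000)² + (+4.6800)² = 225.1016
Variance = 225.1016 / 9 = 25.0113
SE* = √25.0113

SE* = 5.001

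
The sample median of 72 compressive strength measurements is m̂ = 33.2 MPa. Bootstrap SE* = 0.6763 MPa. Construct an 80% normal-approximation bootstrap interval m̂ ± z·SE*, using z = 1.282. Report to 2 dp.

Margin = 1.282 × 0.6763 = 0.867
Interval: 33.2 ± 0.867

(32.33, 34.07)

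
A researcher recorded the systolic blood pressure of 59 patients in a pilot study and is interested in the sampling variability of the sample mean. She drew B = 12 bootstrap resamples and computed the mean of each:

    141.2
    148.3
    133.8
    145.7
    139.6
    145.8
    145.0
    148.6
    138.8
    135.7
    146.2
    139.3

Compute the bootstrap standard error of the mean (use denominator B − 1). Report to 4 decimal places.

SE* = 4.9318

Bootstrap SE is the standard deviation of the 12 replicate means.
Mean of replicates: (141.2 + 148.3 + 133.8 + 145.7 + 139.6 + 145.8 + 145.0 + 148.6 + 138.8 + 135.7 + 146.2 + 139.3) / 12 = 1708.00000 / 12 = 142.33333
Sum of squared deviations: (−1.13333)² + (+5.96667)² + (−8.53333)² + (+3.36667)² + (−2.73333)² + (+3.46667)² + (+2.66667)² + (+6.26667)² + (−3.53333)² + (−6.63333)² + (+3.86667)² + (−3.03333)² = 267.54667
Variance = 267.54667 / 11 = 24.32242
SE* = √24.32242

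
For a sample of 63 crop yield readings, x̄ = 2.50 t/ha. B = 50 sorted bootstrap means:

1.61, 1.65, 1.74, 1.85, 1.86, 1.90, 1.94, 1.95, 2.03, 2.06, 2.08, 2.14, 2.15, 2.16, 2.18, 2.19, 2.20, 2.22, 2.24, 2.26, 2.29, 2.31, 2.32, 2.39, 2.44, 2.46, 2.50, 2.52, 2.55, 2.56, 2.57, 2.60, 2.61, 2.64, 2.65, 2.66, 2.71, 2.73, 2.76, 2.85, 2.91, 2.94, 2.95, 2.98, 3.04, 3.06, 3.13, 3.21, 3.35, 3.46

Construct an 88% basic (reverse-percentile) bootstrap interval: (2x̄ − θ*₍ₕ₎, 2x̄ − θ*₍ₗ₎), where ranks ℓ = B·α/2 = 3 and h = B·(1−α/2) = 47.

Percentile endpoints at ranks 3 and 47: θ*₍3₎ = 1.74, θ*₍47₎ = 3.13.
Basic interval reflects these around x̄:
  lower = 2 × 2.50 − 3.13 = 1.87
  upper = 2 × 2.50 − 1.74 = 3.26

(1.87, 3.26)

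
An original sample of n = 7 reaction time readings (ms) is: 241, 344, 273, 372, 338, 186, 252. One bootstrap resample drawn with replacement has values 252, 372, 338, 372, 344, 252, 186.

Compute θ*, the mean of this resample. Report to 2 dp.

θ* = 302.29

Mean = (252 + 372 + 338 + 372 + 344 + 252 + 186) / 7 = 2116.0 / 7 = 302.29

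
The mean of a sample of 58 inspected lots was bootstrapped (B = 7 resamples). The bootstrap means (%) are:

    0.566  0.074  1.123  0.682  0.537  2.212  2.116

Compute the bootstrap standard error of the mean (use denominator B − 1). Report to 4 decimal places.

Bootstrap SE is the standard deviation of the 7 replicate means.
Mean of replicates: (0.566 + 0.074 + 1.123 + 0.682 + 0.537 + 2.212 + 2.116) / 7 = 7.31000 / 7 = 1.04429
Sum of squared deviations: (−0.47829)² + (−0.97029)² + (+0.07871)² + (−0.36229)² + (−0.50729)² + (+1.16771)² + (+1.07171)² = 4.07713
Variance = 4.07713 / 6 = 0.67952
SE* = √0.67952

SE* = 0.8243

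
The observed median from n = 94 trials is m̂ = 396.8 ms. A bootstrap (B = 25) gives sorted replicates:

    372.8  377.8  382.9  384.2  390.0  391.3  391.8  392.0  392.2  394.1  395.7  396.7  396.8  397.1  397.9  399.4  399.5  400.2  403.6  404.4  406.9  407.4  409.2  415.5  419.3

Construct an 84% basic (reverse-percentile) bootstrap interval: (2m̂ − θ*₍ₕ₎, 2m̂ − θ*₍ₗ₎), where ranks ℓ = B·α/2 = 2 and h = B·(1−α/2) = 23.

(384.4, 415.8)

Percentile endpoints at ranks 2 and 23: θ*₍2₎ = 377.8, θ*₍23₎ = 409.2.
Basic interval reflects these around m̂:
  lower = 2 × 396.8 − 409.2 = 384.4
  upper = 2 × 396.8 − 377.8 = 415.8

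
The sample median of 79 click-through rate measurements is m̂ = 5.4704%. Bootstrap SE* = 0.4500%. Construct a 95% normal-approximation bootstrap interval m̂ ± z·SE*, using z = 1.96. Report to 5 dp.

Margin = 1.96 × 0.4500 = 0.882000
Interval: 5.4704 ± 0.882000

(4.58840, 6.35240)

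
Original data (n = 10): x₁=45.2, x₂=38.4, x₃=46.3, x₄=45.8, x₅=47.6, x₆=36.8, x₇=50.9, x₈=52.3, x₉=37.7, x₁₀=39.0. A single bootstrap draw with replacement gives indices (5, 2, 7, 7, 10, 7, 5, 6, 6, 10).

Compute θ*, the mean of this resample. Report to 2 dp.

θ* = 43.79

Resample values: 47.6, 38.4, 50.9, 50.9, 39.0, 50.9, 47.6, 36.8, 36.8, 39.0.
Mean = (47.6 + 38.4 + 50.9 + 50.9 + 39.0 + 50.9 + 47.6 + 36.8 + 36.8 + 39.0) / 10 = 437.90 / 10 = 43.79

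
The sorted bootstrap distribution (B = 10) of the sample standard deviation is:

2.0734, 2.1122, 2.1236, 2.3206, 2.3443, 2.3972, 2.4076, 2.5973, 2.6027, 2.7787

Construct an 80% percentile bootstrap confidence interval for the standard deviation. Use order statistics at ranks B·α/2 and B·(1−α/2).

(2.0734, 2.6027)

α = 0.20; lower rank = 10 × 0.100 = 1; upper rank = 10 × 0.900 = 9.
The 1st smallest replicate is 2.0734; the 9th is 2.6027.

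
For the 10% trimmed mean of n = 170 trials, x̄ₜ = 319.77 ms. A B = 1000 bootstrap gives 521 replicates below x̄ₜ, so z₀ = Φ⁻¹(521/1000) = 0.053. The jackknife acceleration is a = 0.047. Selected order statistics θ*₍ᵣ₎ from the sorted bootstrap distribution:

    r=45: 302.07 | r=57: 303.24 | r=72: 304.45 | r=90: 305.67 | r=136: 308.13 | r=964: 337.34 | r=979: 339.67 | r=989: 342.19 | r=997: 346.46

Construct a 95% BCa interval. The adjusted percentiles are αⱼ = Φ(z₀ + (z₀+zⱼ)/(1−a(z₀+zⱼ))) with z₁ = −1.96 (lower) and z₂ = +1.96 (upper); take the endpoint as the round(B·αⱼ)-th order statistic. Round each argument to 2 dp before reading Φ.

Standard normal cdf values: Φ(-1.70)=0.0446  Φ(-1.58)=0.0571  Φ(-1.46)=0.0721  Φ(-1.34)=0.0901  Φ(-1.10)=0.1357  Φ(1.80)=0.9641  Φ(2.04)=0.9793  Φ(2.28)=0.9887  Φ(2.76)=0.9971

Lower: z₀ + z₁ = 0.053 + (-1.960) = -1.907; 1 − a(z₀+z₁) = 1 − (0.047)(-1.907) = 1.0896; argument = 0.053 + (-1.907)/1.0896 = -1.6971 → -1.70.
α₁ = Φ(-1.70) = 0.0446; rank = round(1000 × 0.0446) = 45; θ*₍45₎ = 302.07.
Upper: z₀ + z₂ = 2.013; 1 − a(z₀+z₂) = 0.9054; argument = 2.2764 → 2.28; α₂ = 0.9887; rank = 989; θ*₍989₎ = 342.19.

(302.07, 342.19)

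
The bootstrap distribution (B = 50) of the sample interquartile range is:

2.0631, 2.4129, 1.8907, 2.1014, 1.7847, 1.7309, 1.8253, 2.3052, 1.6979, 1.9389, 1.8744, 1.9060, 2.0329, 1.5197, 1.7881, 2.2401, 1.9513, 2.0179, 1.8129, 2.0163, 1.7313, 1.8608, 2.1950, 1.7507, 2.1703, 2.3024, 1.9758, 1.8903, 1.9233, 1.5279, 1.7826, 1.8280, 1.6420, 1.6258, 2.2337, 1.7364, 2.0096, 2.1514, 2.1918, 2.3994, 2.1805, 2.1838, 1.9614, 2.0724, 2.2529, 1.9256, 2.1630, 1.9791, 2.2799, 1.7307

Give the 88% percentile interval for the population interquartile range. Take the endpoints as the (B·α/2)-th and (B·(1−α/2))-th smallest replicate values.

(1.6258, 2.3024)

Sorted replicates: 1.5197, 1.5279, 1.6258, 1.6420, 1.6979, 1.7307, 1.7309, 1.7313, 1.7364, 1.7507, 1.7826, 1.7847, 1.7881, 1.8129, 1.8253, 1.8280, 1.8608, 1.8744, 1.8903, 1.8907, 1.9060, 1.9233, 1.9256, 1.9389, 1.9513, 1.9614, 1.9758, 1.9791, 2.0096, 2.0163, 2.0179, 2.0329, 2.0631, 2.0724, 2.1014, 2.1514, 2.1630, 2.1703, 2.1805, 2.1838, 2.1918, 2.1950, 2.2337, 2.2401, 2.2529, 2.2799, 2.3024, 2.3052, 2.3994, 2.4129
α = 0.12; lower rank = 50 × 0.060 = 3; upper rank = 50 × 0.940 = 47.
The 3rd smallest replicate is 1.6258; the 47th is 2.3024.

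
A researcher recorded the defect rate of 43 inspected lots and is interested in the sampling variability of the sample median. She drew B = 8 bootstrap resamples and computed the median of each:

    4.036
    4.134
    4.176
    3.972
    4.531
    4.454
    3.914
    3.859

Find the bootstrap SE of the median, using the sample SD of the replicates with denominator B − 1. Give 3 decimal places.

Bootstrap SE is the standard deviation of the 8 replicate medians.
Mean of replicates: (4.036 + 4.134 + 4.176 + 3.972 + 4.531 + 4.454 + 3.914 + 3.859) / 8 = 33.0760 / 8 = 4.1345
Sum of squared deviations: (−0.0985)² + (−0.0005)² + (+0.0415)² + (−0.1625)² + (+0.3965)² + (+0.3195)² + (−0.2205)² + (−0.2755)² = 0.4216
Variance = 0.4216 / 7 = 0.0602
SE* = √0.0602

SE* = 0.245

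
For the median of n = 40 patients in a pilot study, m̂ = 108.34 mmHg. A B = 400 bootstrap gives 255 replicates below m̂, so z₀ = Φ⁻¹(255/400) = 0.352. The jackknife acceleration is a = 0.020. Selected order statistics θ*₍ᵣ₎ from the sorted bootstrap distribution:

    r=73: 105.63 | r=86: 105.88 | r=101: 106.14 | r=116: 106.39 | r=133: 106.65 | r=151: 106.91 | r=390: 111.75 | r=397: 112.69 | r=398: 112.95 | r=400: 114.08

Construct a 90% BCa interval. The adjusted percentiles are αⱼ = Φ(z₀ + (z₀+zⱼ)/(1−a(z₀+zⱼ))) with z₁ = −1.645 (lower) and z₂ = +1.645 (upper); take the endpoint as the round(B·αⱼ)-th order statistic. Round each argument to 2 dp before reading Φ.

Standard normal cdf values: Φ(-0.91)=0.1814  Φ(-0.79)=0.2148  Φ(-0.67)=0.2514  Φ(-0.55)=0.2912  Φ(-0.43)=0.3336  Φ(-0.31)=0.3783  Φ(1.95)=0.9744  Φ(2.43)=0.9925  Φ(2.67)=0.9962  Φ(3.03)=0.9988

(105.63, 112.69)

Lower: z₀ + z₁ = 0.352 + (-1.645) = -1.293; 1 − a(z₀+z₁) = 1 − (0.020)(-1.293) = 1.0259; argument = 0.352 + (-1.293)/1.0259 = -0.9084 → -0.91.
α₁ = Φ(-0.91) = 0.1814; rank = round(400 × 0.1814) = 73; θ*₍73₎ = 105.63.
Upper: z₀ + z₂ = 1.997; 1 − a(z₀+z₂) = 0.9601; argument = 2.4321 → 2.43; α₂ = 0.9925; rank = 397; θ*₍397₎ = 112.69.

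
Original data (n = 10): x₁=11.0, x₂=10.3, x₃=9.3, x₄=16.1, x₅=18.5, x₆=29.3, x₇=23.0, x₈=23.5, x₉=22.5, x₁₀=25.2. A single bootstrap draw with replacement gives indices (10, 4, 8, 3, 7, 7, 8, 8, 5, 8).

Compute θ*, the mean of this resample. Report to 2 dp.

θ* = 20.91

Resample values: 25.2, 16.1, 23.5, 9.3, 23.0, 23.0, 23.5, 23.5, 18.5, 23.5.
Mean = (25.2 + 16.1 + 23.5 + 9.3 + 23.0 + 23.0 + 23.5 + 23.5 + 18.5 + 23.5) / 10 = 209.10 / 10 = 20.91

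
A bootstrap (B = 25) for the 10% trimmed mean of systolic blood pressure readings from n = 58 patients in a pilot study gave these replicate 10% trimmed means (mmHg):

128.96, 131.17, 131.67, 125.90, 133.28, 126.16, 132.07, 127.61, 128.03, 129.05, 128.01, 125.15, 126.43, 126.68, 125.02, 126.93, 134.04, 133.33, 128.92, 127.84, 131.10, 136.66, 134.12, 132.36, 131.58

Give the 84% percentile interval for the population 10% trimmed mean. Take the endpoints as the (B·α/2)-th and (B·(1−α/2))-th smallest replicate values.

Sorted replicates: 125.02, 125.15, 125.90, 126.16, 126.43, 126.68, 126.93, 127.61, 127.84, 128.01, 128.03, 128.92, 128.96, 129.05, 131.10, 131.17, 131.58, 131.67, 132.07, 132.36, 133.28, 133.33, 134.04, 134.12, 136.66
α = 0.16; lower rank = 25 × 0.080 = 2; upper rank = 25 × 0.920 = 23.
The 2nd smallest replicate is 125.15; the 23rd is 134.04.

(125.15, 134.04)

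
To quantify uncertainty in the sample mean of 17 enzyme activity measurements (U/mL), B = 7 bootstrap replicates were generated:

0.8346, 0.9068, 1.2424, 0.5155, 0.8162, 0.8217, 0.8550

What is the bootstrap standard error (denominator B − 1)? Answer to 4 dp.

Bootstrap SE is the standard deviation of the 7 replicate means.
Mean of replicates: (0.8346 + 0.9068 + 1.2424 + 0.5155 + 0.8162 + 0.8217 + 0.8550) / 7 = 5.99220 / 7 = 0.85603
Sum of squared deviations: (−0.02143)² + (+0.05077)² + (+0.38637)² + (−0.34053)² + (−0.03983)² + (−0.03433)² + (−0.00103)² = 0.27105
Variance = 0.27105 / 6 = 0.04517
SE* = √0.04517

SE* = 0.2125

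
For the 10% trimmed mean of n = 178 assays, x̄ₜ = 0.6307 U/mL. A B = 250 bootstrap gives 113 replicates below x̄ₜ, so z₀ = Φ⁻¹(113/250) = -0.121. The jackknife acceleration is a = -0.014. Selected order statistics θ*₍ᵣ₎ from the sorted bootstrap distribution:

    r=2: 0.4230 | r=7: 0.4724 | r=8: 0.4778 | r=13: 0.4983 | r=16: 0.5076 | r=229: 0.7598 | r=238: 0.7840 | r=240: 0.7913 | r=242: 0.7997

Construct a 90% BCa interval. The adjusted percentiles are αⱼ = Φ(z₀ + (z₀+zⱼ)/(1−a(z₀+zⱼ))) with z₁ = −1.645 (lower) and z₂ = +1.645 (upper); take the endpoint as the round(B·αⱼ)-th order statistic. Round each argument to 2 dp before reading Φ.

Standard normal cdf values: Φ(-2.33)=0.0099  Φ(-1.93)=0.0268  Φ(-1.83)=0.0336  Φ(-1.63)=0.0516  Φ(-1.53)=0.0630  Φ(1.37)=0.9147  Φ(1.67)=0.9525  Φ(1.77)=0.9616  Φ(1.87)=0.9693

(0.4724, 0.7598)

Lower: z₀ + z₁ = -0.121 + (-1.645) = -1.766; 1 − a(z₀+z₁) = 1 − (-0.014)(-1.766) = 0.9753; argument = -0.121 + (-1.766)/0.9753 = -1.9318 → -1.93.
α₁ = Φ(-1.93) = 0.0268; rank = round(250 × 0.0268) = 7; θ*₍7₎ = 0.4724.
Upper: z₀ + z₂ = 1.524; 1 − a(z₀+z₂) = 1.0213; argument = 1.3712 → 1.37; α₂ = 0.9147; rank = 229; θ*₍229₎ = 0.7598.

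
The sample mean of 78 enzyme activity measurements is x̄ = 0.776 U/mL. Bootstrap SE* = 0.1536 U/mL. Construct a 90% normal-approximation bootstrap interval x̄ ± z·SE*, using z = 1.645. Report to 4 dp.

Margin = 1.645 × 0.1536 = 0.25267
Interval: 0.776 ± 0.25267

(0.5233, 1.0287)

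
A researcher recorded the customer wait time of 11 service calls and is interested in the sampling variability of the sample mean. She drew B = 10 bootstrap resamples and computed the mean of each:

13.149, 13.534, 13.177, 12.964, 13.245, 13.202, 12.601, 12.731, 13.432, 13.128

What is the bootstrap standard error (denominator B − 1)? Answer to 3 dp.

Bootstrap SE is the standard deviation of the 10 replicate means.
Mean of replicates: (13.149 + 13.534 + 13.177 + 12.964 + 13.245 + 13.202 + 12.601 + 12.731 + 13.432 + 13.128) / 10 = 131.1630 / 10 = 13.1163
Sum of squared deviations: (+0.0327)² + (+0.4177)² + (+0.0607)² + (−0.1523)² + (+0.1287)² + (+0.0857)² + (−0.5153)² + (−0.3853)² + (+0.3157)² + (+0.0117)² = 0.7401
Variance = 0.7401 / 9 = 0.0822
SE* = √0.0822

SE* = 0.287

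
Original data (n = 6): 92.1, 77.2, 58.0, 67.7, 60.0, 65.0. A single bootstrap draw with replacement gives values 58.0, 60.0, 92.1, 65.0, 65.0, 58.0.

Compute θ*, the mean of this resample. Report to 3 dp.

θ* = 66.350

Mean = (58.0 + 60.0 + 92.1 + 65.0 + 65.0 + 58.0) / 6 = 398.10 / 6 = 66.350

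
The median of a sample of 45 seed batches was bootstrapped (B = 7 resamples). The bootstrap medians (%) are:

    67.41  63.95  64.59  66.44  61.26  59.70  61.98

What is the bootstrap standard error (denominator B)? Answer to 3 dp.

SE* = 2.591

Bootstrap SE is the standard deviation of the 7 replicate medians.
Mean of replicates: (67.41 + 63.95 + 64.59 + 66.44 + 61.26 + 59.70 + 61.98) / 7 = 445.3300 / 7 = 63.6186
Sum of squared deviations: (+3.7914)² + (+0.3314)² + (+0.9714)² + (+2.8214)² + (−2.3586)² + (−3.9186)² + (−1.6386)² = 46.9919
Variance = 46.9919 / 7 = 6.7131
SE* = √6.7131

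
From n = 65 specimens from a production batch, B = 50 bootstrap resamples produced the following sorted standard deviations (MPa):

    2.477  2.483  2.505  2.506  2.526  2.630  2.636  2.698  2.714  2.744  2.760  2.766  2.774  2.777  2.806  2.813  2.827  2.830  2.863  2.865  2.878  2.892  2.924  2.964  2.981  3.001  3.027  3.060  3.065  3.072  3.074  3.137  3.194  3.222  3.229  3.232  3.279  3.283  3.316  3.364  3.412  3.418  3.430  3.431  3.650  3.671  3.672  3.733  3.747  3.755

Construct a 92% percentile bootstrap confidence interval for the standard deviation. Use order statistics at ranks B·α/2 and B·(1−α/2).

(2.483, 3.733)

α = 0.08; lower rank = 50 × 0.040 = 2; upper rank = 50 × 0.960 = 48.
The 2nd smallest replicate is 2.483; the 48th is 3.733.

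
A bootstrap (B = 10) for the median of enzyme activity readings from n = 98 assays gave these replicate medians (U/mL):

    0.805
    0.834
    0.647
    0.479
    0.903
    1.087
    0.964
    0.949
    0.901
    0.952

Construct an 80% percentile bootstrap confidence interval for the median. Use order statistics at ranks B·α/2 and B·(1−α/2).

Sorted replicates: 0.479, 0.647, 0.805, 0.834, 0.901, 0.903, 0.949, 0.952, 0.964, 1.087
α = 0.20; lower rank = 10 × 0.100 = 1; upper rank = 10 × 0.900 = 9.
The 1st smallest replicate is 0.479; the 9th is 0.964.

(0.479, 0.964)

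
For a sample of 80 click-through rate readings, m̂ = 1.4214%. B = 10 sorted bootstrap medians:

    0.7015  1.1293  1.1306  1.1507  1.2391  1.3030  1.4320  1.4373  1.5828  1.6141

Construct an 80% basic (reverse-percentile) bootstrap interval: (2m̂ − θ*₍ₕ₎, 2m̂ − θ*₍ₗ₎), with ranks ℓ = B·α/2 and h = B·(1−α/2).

(1.2600, 2.1413)

Percentile endpoints at ranks 1 and 9: θ*₍1₎ = 0.7015, θ*₍9₎ = 1.5828.
Basic interval reflects these around m̂:
  lower = 2 × 1.4214 − 1.5828 = 1.2600
  upper = 2 × 1.4214 − 0.7015 = 2.1413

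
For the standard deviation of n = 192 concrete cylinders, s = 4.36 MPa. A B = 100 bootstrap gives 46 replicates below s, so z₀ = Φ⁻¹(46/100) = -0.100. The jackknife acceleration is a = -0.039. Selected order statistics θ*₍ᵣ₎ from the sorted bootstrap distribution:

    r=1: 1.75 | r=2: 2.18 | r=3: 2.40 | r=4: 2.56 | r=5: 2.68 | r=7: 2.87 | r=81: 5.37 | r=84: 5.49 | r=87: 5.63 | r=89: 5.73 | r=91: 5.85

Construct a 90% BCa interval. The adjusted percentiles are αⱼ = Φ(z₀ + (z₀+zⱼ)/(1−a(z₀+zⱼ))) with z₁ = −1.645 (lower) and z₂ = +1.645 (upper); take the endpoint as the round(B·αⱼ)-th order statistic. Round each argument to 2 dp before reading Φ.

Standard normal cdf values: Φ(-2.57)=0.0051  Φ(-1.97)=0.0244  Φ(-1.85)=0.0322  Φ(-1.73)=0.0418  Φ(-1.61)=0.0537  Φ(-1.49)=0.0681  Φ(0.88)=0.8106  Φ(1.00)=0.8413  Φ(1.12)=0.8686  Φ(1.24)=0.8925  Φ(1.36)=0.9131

(2.18, 5.85)

Lower: z₀ + z₁ = -0.100 + (-1.645) = -1.745; 1 − a(z₀+z₁) = 1 − (-0.039)(-1.745) = 0.9319; argument = -0.100 + (-1.745)/0.9319 = -1.9724 → -1.97.
α₁ = Φ(-1.97) = 0.0244; rank = round(100 × 0.0244) = 2; θ*₍2₎ = 2.18.
Upper: z₀ + z₂ = 1.545; 1 − a(z₀+z₂) = 1.0603; argument = 1.3572 → 1.36; α₂ = 0.9131; rank = 91; θ*₍91₎ = 5.85.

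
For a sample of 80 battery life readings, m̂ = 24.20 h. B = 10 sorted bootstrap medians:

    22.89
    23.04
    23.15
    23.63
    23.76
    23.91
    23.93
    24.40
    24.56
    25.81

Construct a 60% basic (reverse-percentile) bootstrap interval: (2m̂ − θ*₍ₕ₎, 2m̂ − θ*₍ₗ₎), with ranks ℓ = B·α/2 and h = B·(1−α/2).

Percentile endpoints at ranks 2 and 8: θ*₍2₎ = 23.04, θ*₍8₎ = 24.40.
Basic interval reflects these around m̂:
  lower = 2 × 24.20 − 24.40 = 24.00
  upper = 2 × 24.20 − 23.04 = 25.36

(24.00, 25.36)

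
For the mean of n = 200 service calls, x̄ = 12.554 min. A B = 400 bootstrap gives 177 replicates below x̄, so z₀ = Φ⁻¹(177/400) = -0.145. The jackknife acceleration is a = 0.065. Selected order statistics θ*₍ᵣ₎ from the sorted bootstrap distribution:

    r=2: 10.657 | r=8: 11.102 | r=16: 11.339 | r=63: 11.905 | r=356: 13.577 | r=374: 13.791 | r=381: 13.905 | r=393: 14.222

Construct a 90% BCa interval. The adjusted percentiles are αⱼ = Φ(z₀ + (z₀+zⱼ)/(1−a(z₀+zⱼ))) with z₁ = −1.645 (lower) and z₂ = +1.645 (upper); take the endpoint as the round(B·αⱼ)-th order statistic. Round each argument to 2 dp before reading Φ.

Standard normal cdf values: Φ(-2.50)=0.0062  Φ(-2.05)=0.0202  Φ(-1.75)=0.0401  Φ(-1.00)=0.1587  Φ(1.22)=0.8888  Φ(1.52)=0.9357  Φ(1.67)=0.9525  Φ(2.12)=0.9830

Lower: z₀ + z₁ = -0.145 + (-1.645) = -1.790; 1 − a(z₀+z₁) = 1 − (0.065)(-1.790) = 1.1163; argument = -0.145 + (-1.790)/1.1163 = -1.7484 → -1.75.
α₁ = Φ(-1.75) = 0.0401; rank = round(400 × 0.0401) = 16; θ*₍16₎ = 11.339.
Upper: z₀ + z₂ = 1.500; 1 − a(z₀+z₂) = 0.9025; argument = 1.5170 → 1.52; α₂ = 0.9357; rank = 374; θ*₍374₎ = 13.791.

(11.339, 13.791)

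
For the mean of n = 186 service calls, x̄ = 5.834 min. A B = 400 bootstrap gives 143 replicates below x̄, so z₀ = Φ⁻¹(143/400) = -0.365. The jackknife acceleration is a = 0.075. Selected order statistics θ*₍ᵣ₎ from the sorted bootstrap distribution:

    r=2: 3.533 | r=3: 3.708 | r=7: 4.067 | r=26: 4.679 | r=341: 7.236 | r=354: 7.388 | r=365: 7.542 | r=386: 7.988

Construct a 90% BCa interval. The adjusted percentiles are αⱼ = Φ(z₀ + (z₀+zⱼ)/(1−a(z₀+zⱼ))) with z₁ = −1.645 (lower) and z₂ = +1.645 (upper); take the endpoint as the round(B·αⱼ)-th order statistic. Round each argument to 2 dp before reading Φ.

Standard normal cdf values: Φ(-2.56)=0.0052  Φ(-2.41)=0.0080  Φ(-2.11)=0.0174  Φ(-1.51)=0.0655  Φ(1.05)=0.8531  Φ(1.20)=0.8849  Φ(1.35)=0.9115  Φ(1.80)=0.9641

Lower: z₀ + z₁ = -0.365 + (-1.645) = -2.010; 1 − a(z₀+z₁) = 1 − (0.075)(-2.010) = 1.1507; argument = -0.365 + (-2.010)/1.1507 = -2.1117 → -2.11.
α₁ = Φ(-2.11) = 0.0174; rank = round(400 × 0.0174) = 7; θ*₍7₎ = 4.067.
Upper: z₀ + z₂ = 1.280; 1 − a(z₀+z₂) = 0.9040; argument = 1.0509 → 1.05; α₂ = 0.8531; rank = 341; θ*₍341₎ = 7.236.

(4.067, 7.236)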